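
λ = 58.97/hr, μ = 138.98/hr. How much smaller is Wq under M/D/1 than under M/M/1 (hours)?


ρ = 58.97/138.98 = 0.4243
Wq(M/M/1) = ρ/(μ−λ) = 0.4243/80.01 = 0.005303 hr
Wq(M/D/1) = ρ/(2(μ−λ)) = 0.002652 hr
Savings = 0.005303 − 0.002652 = 0.002652 hr

Final: 0.002652 hr


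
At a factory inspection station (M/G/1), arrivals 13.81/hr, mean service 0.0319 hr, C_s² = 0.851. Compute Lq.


ρ = λ·E[S] = 13.81·0.0319 = 0.4405
Lq = ρ²(1+C_s²)/(2(1−ρ)) = 0.1941·(1+0.851)/(2·0.5595)
= 0.1941·1.8510/1.1189 = 0.32105

Final: 0.32105


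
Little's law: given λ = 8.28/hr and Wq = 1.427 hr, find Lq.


Lq = λWq = 8.28·1.427 = 11.8156

Final: 11.8156


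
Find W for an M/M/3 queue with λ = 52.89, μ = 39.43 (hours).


a = 1.3414; ρ = 0.4471; P₀ = 0.251982
Lq = P₀·a^c·ρ/(c!(1−ρ)²) = 0.14826
Wq = Lq/λ = 0.14826/52.89 = 0.002803 hr
W = Wq + 1/μ = 0.002803 + 0.02536 = 0.02816 hr

Final: 0.02816 hr


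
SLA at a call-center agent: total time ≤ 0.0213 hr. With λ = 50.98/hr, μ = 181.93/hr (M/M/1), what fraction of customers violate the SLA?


W ~ Exponential(μ−λ) for M/M/1.
μ − λ = 181.93 − 50.98 = 130.9500
P(W > t) = e^{−(μ−λ)t} = e^{−2.7892} = 0.061468

Final: 0.061468


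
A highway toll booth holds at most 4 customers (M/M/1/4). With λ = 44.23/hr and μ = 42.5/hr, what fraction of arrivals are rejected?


ρ = λ/μ = 44.23/42.5 = 1.0407
P_K = (1−ρ)ρ^K/(1−ρ^(K+1)) = (-0.04071·1.173038)/(1 − 1.220787)
= -0.047750/-0.220787 = 0.216269

Final: 0.216269


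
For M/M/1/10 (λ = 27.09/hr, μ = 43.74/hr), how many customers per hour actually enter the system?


ρ = 0.6193; P_K = (1−ρ)ρ^10/(1−ρ^11) = 0.003177
λ_eff = λ(1 − P_K) = 27.09·(1 − 0.003177) = 27.09·0.996823 = 27.0039 /hr

Final: 27.0039 /hr


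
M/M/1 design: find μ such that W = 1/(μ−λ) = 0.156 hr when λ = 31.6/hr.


W = 1/(μ−λ) ⇒ μ − λ = 1/W = 1/0.156 = 6.4103
μ = λ + 1/W = 31.6 + 6.4103 = 38.0103 per hr

Final: 38.0103 /hr


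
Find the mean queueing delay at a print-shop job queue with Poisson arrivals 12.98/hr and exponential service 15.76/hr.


ρ = 12.98/15.76 = 0.8236
Wq = ρ/(μ−λ) = 0.8236/(15.76 − 12.98) = 0.8236/2.78 = 0.2963 hr

Final: 0.2963 hr


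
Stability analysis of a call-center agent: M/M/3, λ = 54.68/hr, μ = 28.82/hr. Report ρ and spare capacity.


Total capacity cμ = 3·28.82 = 86.46/hr
ρ = λ/(cμ) = 54.68/86.46 = 0.6324
Stable ⇔ ρ < 1: YES
Spare capacity = cμ − λ = 86.46 − 54.68 = 31.78/hr

Final: ρ = 0.6324; stable; margin = 31.78/hr


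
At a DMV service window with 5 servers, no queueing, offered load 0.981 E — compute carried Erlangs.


B(5,0.981) = 0.002840 (Erlang-B)
Carried load = a(1 − B) = 0.981·(1 − 0.002840) = 0.981·0.997160 = 0.9782 E

Final: 0.9782 Erlangs


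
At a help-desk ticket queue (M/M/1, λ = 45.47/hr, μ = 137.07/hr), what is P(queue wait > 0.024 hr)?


ρ = 45.47/137.07 = 0.3317
P(Wq > t) = ρ·e^{−(μ−λ)t} = 0.3317·e^{−2.1984}
= 0.3317·0.110981 = 0.036815

Final: 0.036815


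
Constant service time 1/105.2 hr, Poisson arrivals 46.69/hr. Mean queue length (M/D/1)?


ρ = 46.69/105.2 = 0.4438
M/D/1: Lq = ρ²/(2(1−ρ)) = 0.1970/(2·0.5562) = 0.17708

Final: 0.17708


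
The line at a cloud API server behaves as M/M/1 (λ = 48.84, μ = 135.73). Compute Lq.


ρ = 48.84/135.73 = 0.3598
Lq = ρ²/(1−ρ) = 0.1295/0.6402 = 0.2023

Final: 0.2023


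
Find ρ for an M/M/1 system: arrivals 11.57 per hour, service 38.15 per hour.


ρ = λ/μ = 11.57/38.15 = 0.3033

Final: 0.3033


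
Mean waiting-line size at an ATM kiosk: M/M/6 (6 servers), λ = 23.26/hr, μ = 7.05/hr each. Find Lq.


a = λ/μ = 3.2993; ρ = a/6 = 0.5499
P₀ = 0.035839
Lq = P₀·a^c·ρ / (c!·(1−ρ)²) = 0.035839·1289.80353·0.5499/(720·0.20261)
= 0.17425

Final: 0.17425


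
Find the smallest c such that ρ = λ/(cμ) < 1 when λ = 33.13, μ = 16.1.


Stability requires cμ > λ ⇔ c > λ/μ.
λ/μ = 33.13/16.1 = 2.0578
Minimum integer c = ⌊2.0578⌋ + 1 = 3
Check: 3·16.1 = 48.30 > 33.13, while 2·16.1 = 32.20 ≤ 33.13

Final: 3 servers


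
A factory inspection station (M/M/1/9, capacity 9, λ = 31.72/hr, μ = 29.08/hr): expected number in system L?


ρ = 31.72/29.08 = 1.0908
L = ρ[1 − (K+1)ρ^K + Kρ^(K+1)] / [(1−ρ)(1−ρ^(K+1))]
Numerator: 1.0908·(1 − 10·2.185994 + 9·2.384447) = 0.654565
Denominator: (-0.09078)·(-1.384447) = 0.125686
L = 0.654565/0.125686 = 5.2079

Final: 5.2079


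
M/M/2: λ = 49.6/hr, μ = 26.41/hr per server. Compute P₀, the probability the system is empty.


a = λ/μ = 49.6/26.41 = 1.8781; ρ = a/c = 0.9390
Σ_{k=0}^{1} a^k/k! (terms k=0..1) = 1.00000 + 1.87808 = 2.87808
Tail: a^2/(2!(1−ρ)) = 3.52717/(2·0.06096) = 28.92938
P₀ = 1/(2.87808 + 28.92938) = 1/31.80745 = 0.031439

Final: 0.031439


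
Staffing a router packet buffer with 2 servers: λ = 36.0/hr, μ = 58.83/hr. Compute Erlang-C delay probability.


a = λ/μ = 0.6119; ρ = a/2 = 0.3060
P₀ = 0.531433 (from M/M/c formula)
C(c,a) = [a^c/(c!(1−ρ))]·P₀ = [0.37446/(2·0.6940)]·0.531433
= 0.26977·0.531433 = 0.143366

Final: 0.143366


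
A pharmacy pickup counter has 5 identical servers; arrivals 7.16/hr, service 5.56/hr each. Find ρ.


ρ = λ/(cμ) = 7.16/(5·5.56) = 7.16/27.80 = 0.2576

Final: 0.2576


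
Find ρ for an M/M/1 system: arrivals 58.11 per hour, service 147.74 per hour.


ρ = λ/μ = 58.11/147.74 = 0.3933

Final: 0.3933


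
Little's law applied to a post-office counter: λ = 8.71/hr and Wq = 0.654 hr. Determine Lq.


Lq = λWq = 8.71·0.654 = 5.6963

Final: 5.6963


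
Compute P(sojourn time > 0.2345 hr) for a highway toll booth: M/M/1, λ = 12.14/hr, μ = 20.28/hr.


W ~ Exponential(μ−λ) for M/M/1.
μ − λ = 20.28 − 12.14 = 8.1400
P(W > t) = e^{−(μ−λ)t} = e^{−1.9088} = 0.148254

Final: 0.148254


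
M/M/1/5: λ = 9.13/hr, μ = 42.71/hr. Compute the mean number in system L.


ρ = 9.13/42.71 = 0.2138
L = ρ[1 − (K+1)ρ^K + Kρ^(K+1)] / [(1−ρ)(1−ρ^(K+1))]
Numerator: 0.2138·(1 − 6·0.0004464 + 5·0.00009542) = 0.213297
Denominator: (0.7862)·(0.999905) = 0.786158
L = 0.213297/0.786158 = 0.2713

Final: 0.2713


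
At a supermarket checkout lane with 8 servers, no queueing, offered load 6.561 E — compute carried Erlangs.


B(8,6.561) = 0.153591 (Erlang-B)
Carried load = a(1 − B) = 6.561·(1 − 0.153591) = 6.561·0.846409 = 5.5533 E

Final: 5.5533 Erlangs


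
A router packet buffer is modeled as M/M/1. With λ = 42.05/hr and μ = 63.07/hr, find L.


ρ = λ/μ = 42.05/63.07 = 0.6667
L = ρ/(1−ρ) = 0.6667/(1 − 0.6667) = 0.6667/0.3333 = 2.0005

Final: 2.0005


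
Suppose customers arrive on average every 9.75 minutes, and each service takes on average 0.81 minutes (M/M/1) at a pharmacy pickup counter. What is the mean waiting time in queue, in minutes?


λ = 60/9.75 = 6.1538 /hr
μ = 60/0.81 = 74.0741 /hr
ρ = λ/μ = 6.1538/74.0741 = 0.08308
Wq = ρ/(μ−λ) = 0.08308/(74.0741−6.1538) = 0.001223 hr
In minutes: 0.001223·60 = 0.07339 min

Final: 0.07339 min


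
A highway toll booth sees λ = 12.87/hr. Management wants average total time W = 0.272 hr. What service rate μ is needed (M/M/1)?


W = 1/(μ−λ) ⇒ μ − λ = 1/W = 1/0.272 = 3.6765
μ = λ + 1/W = 12.87 + 3.6765 = 16.5465 per hr

Final: 16.5465 /hr


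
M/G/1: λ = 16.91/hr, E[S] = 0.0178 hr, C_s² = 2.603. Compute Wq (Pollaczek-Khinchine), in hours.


ρ = λ·E[S] = 16.91·0.0178 = 0.3010
E[S²] = E[S]²(1+C_s²) = 0.0178²·(1+2.603) = 0.001142
Wq = λ·E[S²]/(2(1−ρ)) = 16.91·0.001142/(2·0.6990) = 0.01381 hr

Final: 0.01381 hr


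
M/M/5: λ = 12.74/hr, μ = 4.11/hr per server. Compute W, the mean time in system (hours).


a = 3.0998; ρ = 0.6200; P₀ = 0.041684
Lq = P₀·a^c·ρ/(c!(1−ρ)²) = 0.42669
Wq = Lq/λ = 0.42669/12.74 = 0.03349 hr
W = Wq + 1/μ = 0.03349 + 0.24331 = 0.27680 hr

Final: 0.27680 hr


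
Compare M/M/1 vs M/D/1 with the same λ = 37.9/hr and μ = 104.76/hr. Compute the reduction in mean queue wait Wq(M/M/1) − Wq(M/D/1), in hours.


ρ = 37.9/104.76 = 0.3618
Wq(M/M/1) = ρ/(μ−λ) = 0.3618/66.86 = 0.005411 hr
Wq(M/D/1) = ρ/(2(μ−λ)) = 0.002705 hr
Savings = 0.005411 − 0.002705 = 0.002705 hr

Final: 0.002705 hr


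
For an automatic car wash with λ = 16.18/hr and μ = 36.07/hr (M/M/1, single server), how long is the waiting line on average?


ρ = 16.18/36.07 = 0.4486
Lq = ρ²/(1−ρ) = 0.2012/0.5514 = 0.3649

Final: 0.3649


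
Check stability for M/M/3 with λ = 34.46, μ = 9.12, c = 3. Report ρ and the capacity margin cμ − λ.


Total capacity cμ = 3·9.12 = 27.36/hr
ρ = λ/(cμ) = 34.46/27.36 = 1.2595
Stable ⇔ ρ < 1: NO
Spare capacity = cμ − λ = 27.36 − 34.46 = -7.10/hr

Final: ρ = 1.2595; unstable; margin = -7.10/hr


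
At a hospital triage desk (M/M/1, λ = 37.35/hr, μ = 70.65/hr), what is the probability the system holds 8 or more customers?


ρ = 37.35/70.65 = 0.5287
P(N ≥ n) = ρ^n = 0.5287^8 = 0.006101

Final: 0.006101


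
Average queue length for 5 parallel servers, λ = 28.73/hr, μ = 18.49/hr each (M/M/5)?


a = λ/μ = 1.5538; ρ = a/5 = 0.3108
P₀ = 0.211033
Lq = P₀·a^c·ρ / (c!·(1−ρ)²) = 0.211033·9.05719·0.3108/(120·0.47505)
= 0.01042

Final: 0.01042


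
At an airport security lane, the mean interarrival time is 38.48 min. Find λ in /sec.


λ = 1/(interarrival time) in consistent units.
1 second = 0.0166667 min, so λ = 0.0166667/38.48 = 0.0004331 per second

Final: 0.0004331 /sec


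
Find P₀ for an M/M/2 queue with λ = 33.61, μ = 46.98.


a = λ/μ = 33.61/46.98 = 0.7154; ρ = a/c = 0.3577
Σ_{k=0}^{1} a^k/k! (terms k=0..1) = 1.00000 + 0.71541 = 1.71541
Tail: a^2/(2!(1−ρ)) = 0.51181/(2·0.6423) = 0.39843
P₀ = 1/(1.71541 + 0.39843) = 1/2.11384 = 0.473074

Final: 0.473074


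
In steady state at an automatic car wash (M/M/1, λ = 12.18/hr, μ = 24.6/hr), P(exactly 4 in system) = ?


ρ = 12.18/24.6 = 0.4951
P_n = (1−ρ)·ρ^n = (1 − 0.4951)·0.4951^4 = 0.5049·0.060096 = 0.030341

Final: 0.030341


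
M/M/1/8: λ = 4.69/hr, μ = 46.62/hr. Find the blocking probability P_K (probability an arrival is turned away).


ρ = λ/μ = 4.69/46.62 = 0.1006
P_K = (1−ρ)ρ^K/(1−ρ^(K+1)) = (0.8994·0.00000001049)/(1 − 0.000000001055)
= 0.000000009435/1.000000 = 0.000000009435

Final: 0.000000009435


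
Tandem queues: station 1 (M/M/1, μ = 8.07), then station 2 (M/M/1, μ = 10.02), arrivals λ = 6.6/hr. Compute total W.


Each node sees arrival rate λ = 6.6/hr (tandem ⇒ throughput preserved).
W₁ = 1/(μ₁−λ) = 1/(8.07−6.6) = 0.68027 hr
W₂ = 1/(μ₂−λ) = 1/(10.02−6.6) = 0.29240 hr
W_total = W₁ + W₂ = 0.68027 + 0.29240 = 0.97267 hr

Final: 0.97267 hr


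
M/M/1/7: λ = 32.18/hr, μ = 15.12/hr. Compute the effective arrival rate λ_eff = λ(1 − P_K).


ρ = 2.1283; P_K = (1−ρ)ρ^7/(1−ρ^8) = 0.531405
λ_eff = λ(1 − P_K) = 32.18·(1 − 0.531405) = 32.18·0.468595 = 15.0794 /hr

Final: 15.0794 /hr


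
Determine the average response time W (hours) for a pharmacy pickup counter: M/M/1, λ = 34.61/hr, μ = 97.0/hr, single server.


W = 1/(μ−λ) = 1/(97.0 − 34.61) = 1/62.39 = 0.01603 hr

Final: 0.01603 hr


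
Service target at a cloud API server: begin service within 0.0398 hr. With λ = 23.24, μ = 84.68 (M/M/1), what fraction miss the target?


ρ = 23.24/84.68 = 0.2744
P(Wq > t) = ρ·e^{−(μ−λ)t} = 0.2744·e^{−2.4453}
= 0.2744·0.086699 = 0.023794

Final: 0.023794


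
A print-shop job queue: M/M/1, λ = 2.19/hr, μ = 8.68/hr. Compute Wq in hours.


ρ = 2.19/8.68 = 0.2523
Wq = ρ/(μ−λ) = 0.2523/(8.68 − 2.19) = 0.2523/6.49 = 0.03888 hr

Final: 0.03888 hr


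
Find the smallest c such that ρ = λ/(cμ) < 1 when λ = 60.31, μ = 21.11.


Stability requires cμ > λ ⇔ c > λ/μ.
λ/μ = 60.31/21.11 = 2.8569
Minimum integer c = ⌊2.8569⌋ + 1 = 3
Check: 3·21.11 = 63.33 > 60.31, while 2·21.11 = 42.22 ≤ 60.31

Final: 3 servers


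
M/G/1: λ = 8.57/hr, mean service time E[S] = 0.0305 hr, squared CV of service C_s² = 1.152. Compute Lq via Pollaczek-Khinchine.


ρ = λ·E[S] = 8.57·0.0305 = 0.2614
Lq = ρ²(1+C_s²)/(2(1−ρ)) = 0.06832·(1+1.152)/(2·0.7386)
= 0.06832·2.1520/1.4772 = 0.09953

Final: 0.09953


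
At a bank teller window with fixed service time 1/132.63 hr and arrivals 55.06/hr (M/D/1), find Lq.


ρ = 55.06/132.63 = 0.4151
M/D/1: Lq = ρ²/(2(1−ρ)) = 0.1723/(2·0.5849) = 0.14734

Final: 0.14734


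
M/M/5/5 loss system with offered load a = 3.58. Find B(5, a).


B(c,a) = (a^c/c!) / Σ_{k=0}^{c} a^k/k!
a^5/5! = 4.900427
Σ terms (k=0..5): 1.00000 + 3.58000 + 6.40820 + 7.64712 + 6.84417 + 4.90043 = 30.379916
B = 4.900427/30.379916 = 0.161305

Final: 0.161305


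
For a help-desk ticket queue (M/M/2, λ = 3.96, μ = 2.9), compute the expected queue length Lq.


a = λ/μ = 1.3655; ρ = a/2 = 0.6828
P₀ = 0.188525
Lq = P₀·a^c·ρ / (c!·(1−ρ)²) = 0.188525·1.86464·0.6828/(2·0.10064)
= 1.19239

Final: 1.19239


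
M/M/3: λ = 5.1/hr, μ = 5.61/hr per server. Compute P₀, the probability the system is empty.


a = λ/μ = 5.1/5.61 = 0.9091; ρ = a/c = 0.3030
Σ_{k=0}^{2} a^k/k! (terms k=0..2) = 1.00000 + 0.90909 + 0.41322 = 2.32231
Tail: a^3/(3!(1−ρ)) = 0.75131/(6·0.6970) = 0.17966
P₀ = 1/(2.32231 + 0.17966) = 1/2.50198 = 0.399684

Final: 0.399684


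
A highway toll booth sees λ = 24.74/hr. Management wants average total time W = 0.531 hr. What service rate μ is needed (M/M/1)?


W = 1/(μ−λ) ⇒ μ − λ = 1/W = 1/0.531 = 1.8832
μ = λ + 1/W = 24.74 + 1.8832 = 26.6232 per hr

Final: 26.6232 /hr


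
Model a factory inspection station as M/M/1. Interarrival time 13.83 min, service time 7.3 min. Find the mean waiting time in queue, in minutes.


λ = 60/13.83 = 4.3384 /hr
μ = 60/7.3 = 8.2192 /hr
ρ = λ/μ = 4.3384/8.2192 = 0.5278
Wq = ρ/(μ−λ) = 0.5278/(8.2192−4.3384) = 0.13601 hr
In minutes: 0.13601·60 = 8.161 min

Final: 8.161 min


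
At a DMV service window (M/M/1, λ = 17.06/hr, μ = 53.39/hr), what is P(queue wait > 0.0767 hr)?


ρ = 17.06/53.39 = 0.3195
P(Wq > t) = ρ·e^{−(μ−λ)t} = 0.3195·e^{−2.7865}
= 0.3195·0.061636 = 0.019695

Final: 0.019695


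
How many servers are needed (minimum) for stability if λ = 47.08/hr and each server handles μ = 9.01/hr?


Stability requires cμ > λ ⇔ c > λ/μ.
λ/μ = 47.08/9.01 = 5.2253
Minimum integer c = ⌊5.2253⌋ + 1 = 6
Check: 6·9.01 = 54.06 > 47.08, while 5·9.01 = 45.05 ≤ 47.08

Final: 6 servers


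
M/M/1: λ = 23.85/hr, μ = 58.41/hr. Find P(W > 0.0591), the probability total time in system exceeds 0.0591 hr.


W ~ Exponential(μ−λ) for M/M/1.
μ − λ = 58.41 − 23.85 = 34.5600
P(W > t) = e^{−(μ−λ)t} = e^{−2.0425} = 0.129705

Final: 0.129705


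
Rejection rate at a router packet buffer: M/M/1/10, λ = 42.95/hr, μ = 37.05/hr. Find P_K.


ρ = λ/μ = 42.95/37.05 = 1.1592
P_K = (1−ρ)ρ^K/(1−ρ^(K+1)) = (-0.1592·4.382779)/(1 − 5.080711)
= -0.697932/-4.080711 = 0.171032

Final: 0.171032


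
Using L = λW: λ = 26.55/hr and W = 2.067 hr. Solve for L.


L = λW = 26.55·2.067 = 54.8789

Final: 54.8789


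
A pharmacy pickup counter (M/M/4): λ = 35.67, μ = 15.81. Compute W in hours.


a = 2.2562; ρ = 0.5640; P₀ = 0.098118
Lq = P₀·a^c·ρ/(c!(1−ρ)²) = 0.31437
Wq = Lq/λ = 0.31437/35.67 = 0.008813 hr
W = Wq + 1/μ = 0.008813 + 0.06325 = 0.07206 hr

Final: 0.07206 hr


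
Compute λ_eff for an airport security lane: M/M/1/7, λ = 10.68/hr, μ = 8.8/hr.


ρ = 1.2136; P_K = (1−ρ)ρ^7/(1−ρ^8) = 0.223521
λ_eff = λ(1 − P_K) = 10.68·(1 − 0.223521) = 10.68·0.776479 = 8.2928 /hr

Final: 8.2928 /hr


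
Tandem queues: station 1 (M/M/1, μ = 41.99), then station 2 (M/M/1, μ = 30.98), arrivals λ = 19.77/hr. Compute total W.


Each node sees arrival rate λ = 19.77/hr (tandem ⇒ throughput preserved).
W₁ = 1/(μ₁−λ) = 1/(41.99−19.77) = 0.04500 hr
W₂ = 1/(μ₂−λ) = 1/(30.98−19.77) = 0.08921 hr
W_total = W₁ + W₂ = 0.04500 + 0.08921 = 0.13421 hr

Final: 0.13421 hr


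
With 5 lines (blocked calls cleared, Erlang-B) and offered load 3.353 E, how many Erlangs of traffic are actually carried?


B(5,3.353) = 0.140957 (Erlang-B)
Carried load = a(1 − B) = 3.353·(1 − 0.140957) = 3.353·0.859043 = 2.8804 E

Final: 2.8804 Erlangs


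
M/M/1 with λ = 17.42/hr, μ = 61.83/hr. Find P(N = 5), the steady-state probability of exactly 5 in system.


ρ = 17.42/61.83 = 0.2817
P_n = (1−ρ)·ρ^n = (1 − 0.2817)·0.2817^5 = 0.7183·0.001775 = 0.001275

Final: 0.001275


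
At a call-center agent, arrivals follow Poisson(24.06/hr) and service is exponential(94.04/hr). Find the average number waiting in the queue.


ρ = 24.06/94.04 = 0.2558
Lq = ρ²/(1−ρ) = 0.06546/0.7442 = 0.08796

Final: 0.08796


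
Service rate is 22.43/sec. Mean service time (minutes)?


Mean service time = 1/μ = 1/22.43 second = 0.04458 second
In minutes: 0.04458 × 0.0166667 = 0.0007431 min

Final: 0.0007431 min


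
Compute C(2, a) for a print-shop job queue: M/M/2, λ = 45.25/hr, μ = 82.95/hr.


a = λ/μ = 0.5455; ρ = a/2 = 0.2728
P₀ = 0.571395 (from M/M/c formula)
C(c,a) = [a^c/(c!(1−ρ))]·P₀ = [0.29758/(2·0.7272)]·0.571395
= 0.20459·0.571395 = 0.116904

Final: 0.116904


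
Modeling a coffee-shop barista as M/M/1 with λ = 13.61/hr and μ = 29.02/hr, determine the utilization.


ρ = λ/μ = 13.61/29.02 = 0.4690

Final: 0.4690


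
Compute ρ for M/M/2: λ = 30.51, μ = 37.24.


ρ = λ/(cμ) = 30.51/(2·37.24) = 30.51/74.48 = 0.4096

Final: 0.4096


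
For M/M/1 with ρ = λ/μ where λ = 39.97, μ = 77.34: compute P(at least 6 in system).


ρ = 39.97/77.34 = 0.5168
P(N ≥ n) = ρ^n = 0.5168^6 = 0.019054

Final: 0.019054


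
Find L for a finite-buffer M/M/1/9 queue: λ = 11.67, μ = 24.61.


ρ = 11.67/24.61 = 0.4742
L = ρ[1 − (K+1)ρ^K + Kρ^(K+1)] / [(1−ρ)(1−ρ^(K+1))]
Numerator: 0.4742·(1 − 10·0.001212 + 9·0.0005749) = 0.470902
Denominator: (0.5258)·(0.999425) = 0.525500
L = 0.470902/0.525500 = 0.8961

Final: 0.8961


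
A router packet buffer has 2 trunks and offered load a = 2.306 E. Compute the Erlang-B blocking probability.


B(c,a) = (a^c/c!) / Σ_{k=0}^{c} a^k/k!
a^2/2! = 2.658818
Σ terms (k=0..2): 1.00000 + 2.30600 + 2.65882 = 5.964818
B = 2.658818/5.964818 = 0.445750

Final: 0.445750


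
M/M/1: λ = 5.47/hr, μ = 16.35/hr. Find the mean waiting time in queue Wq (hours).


ρ = 5.47/16.35 = 0.3346
Wq = ρ/(μ−λ) = 0.3346/(16.35 − 5.47) = 0.3346/10.88 = 0.03075 hr

Final: 0.03075 hr


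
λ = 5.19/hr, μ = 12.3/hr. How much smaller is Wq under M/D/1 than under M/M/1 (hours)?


ρ = 5.19/12.3 = 0.4220
Wq(M/M/1) = ρ/(μ−λ) = 0.4220/7.11 = 0.05935 hr
Wq(M/D/1) = ρ/(2(μ−λ)) = 0.02967 hr
Savings = 0.05935 − 0.02967 = 0.02967 hr

Final: 0.02967 hr


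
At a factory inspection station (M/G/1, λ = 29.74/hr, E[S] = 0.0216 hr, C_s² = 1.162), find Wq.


ρ = λ·E[S] = 29.74·0.0216 = 0.6424
E[S²] = E[S]²(1+C_s²) = 0.0216²·(1+1.162) = 0.001009
Wq = λ·E[S²]/(2(1−ρ)) = 29.74·0.001009/(2·0.3576) = 0.04194 hr

Final: 0.04194 hr


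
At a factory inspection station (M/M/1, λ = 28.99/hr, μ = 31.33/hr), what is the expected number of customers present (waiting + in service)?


ρ = λ/μ = 28.99/31.33 = 0.9253
L = ρ/(1−ρ) = 0.9253/(1 − 0.9253) = 0.9253/0.07469 = 12.3889

Final: 12.3889


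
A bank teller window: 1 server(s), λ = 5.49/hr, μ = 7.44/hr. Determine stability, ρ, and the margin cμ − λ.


Total capacity cμ = 1·7.44 = 7.44/hr
ρ = λ/(cμ) = 5.49/7.44 = 0.7379
Stable ⇔ ρ < 1: YES
Spare capacity = cμ − λ = 7.44 − 5.49 = 1.95/hr

Final: ρ = 0.7379; stable; margin = 1.95/hr


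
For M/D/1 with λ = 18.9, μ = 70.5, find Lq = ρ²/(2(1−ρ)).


ρ = 18.9/70.5 = 0.2681
M/D/1: Lq = ρ²/(2(1−ρ)) = 0.07187/(2·0.7319) = 0.04910

Final: 0.04910


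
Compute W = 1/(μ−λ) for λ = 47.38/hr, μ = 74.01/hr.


W = 1/(μ−λ) = 1/(74.01 − 47.38) = 1/26.63 = 0.03755 hr

Final: 0.03755 hr


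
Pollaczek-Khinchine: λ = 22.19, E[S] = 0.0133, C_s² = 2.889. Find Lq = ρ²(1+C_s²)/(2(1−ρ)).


ρ = λ·E[S] = 22.19·0.0133 = 0.2951
Lq = ρ²(1+C_s²)/(2(1−ρ)) = 0.08710·(1+2.889)/(2·0.7049)
= 0.08710·3.8890/1.4097 = 0.24028

Final: 0.24028


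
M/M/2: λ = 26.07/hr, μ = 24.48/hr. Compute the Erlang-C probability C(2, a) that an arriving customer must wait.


a = λ/μ = 1.0650; ρ = a/2 = 0.5325
P₀ = 0.305078 (from M/M/c formula)
C(c,a) = [a^c/(c!(1−ρ))]·P₀ = [1.13412/(2·0.4675)]·0.305078
= 1.21290·0.305078 = 0.370029

Final: 0.370029


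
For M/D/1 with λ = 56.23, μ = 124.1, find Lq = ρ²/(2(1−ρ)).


ρ = 56.23/124.1 = 0.4531
M/D/1: Lq = ρ²/(2(1−ρ)) = 0.2053/(2·0.5469) = 0.18770

Final: 0.18770


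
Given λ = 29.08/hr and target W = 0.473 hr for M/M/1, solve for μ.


W = 1/(μ−λ) ⇒ μ − λ = 1/W = 1/0.473 = 2.1142
μ = λ + 1/W = 29.08 + 2.1142 = 31.1942 per hr

Final: 31.1942 /hr


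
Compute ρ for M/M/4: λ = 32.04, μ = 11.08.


ρ = λ/(cμ) = 32.04/(4·11.08) = 32.04/44.32 = 0.7229

Final: 0.7229


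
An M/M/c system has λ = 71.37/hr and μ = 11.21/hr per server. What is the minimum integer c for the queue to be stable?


Stability requires cμ > λ ⇔ c > λ/μ.
λ/μ = 71.37/11.21 = 6.3666
Minimum integer c = ⌊6.3666⌋ + 1 = 7
Check: 7·11.21 = 78.47 > 71.37, while 6·11.21 = 67.26 ≤ 71.37

Final: 7 servers


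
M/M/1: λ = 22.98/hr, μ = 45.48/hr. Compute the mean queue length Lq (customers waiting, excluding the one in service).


ρ = 22.98/45.48 = 0.5053
Lq = ρ²/(1−ρ) = 0.2553/0.4947 = 0.5161

Final: 0.5161


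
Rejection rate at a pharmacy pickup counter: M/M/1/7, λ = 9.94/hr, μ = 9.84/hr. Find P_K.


ρ = λ/μ = 9.94/9.84 = 1.0102
P_K = (1−ρ)ρ^K/(1−ρ^(K+1)) = (-0.01016·1.073344)/(1 − 1.084252)
= -0.010908/-0.084252 = 0.129468

Final: 0.129468


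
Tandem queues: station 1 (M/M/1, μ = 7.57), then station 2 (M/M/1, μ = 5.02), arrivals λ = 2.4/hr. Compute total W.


Each node sees arrival rate λ = 2.4/hr (tandem ⇒ throughput preserved).
W₁ = 1/(μ₁−λ) = 1/(7.57−2.4) = 0.19342 hr
W₂ = 1/(μ₂−λ) = 1/(5.02−2.4) = 0.38168 hr
W_total = W₁ + W₂ = 0.19342 + 0.38168 = 0.57510 hr

Final: 0.57510 hr


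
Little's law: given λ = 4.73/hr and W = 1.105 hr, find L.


L = λW = 4.73·1.105 = 5.2267

Final: 5.2267


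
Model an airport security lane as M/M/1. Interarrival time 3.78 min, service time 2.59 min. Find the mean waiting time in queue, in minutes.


λ = 60/3.78 = 15.8730 /hr
μ = 60/2.59 = 23.1660 /hr
ρ = λ/μ = 15.8730/23.1660 = 0.6852
Wq = ρ/(μ−λ) = 0.6852/(23.1660−15.8730) = 0.09395 hr
In minutes: 0.09395·60 = 5.637 min

Final: 5.637 min


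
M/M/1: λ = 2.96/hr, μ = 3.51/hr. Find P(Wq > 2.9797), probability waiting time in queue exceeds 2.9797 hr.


ρ = 2.96/3.51 = 0.8433
P(Wq > t) = ρ·e^{−(μ−λ)t} = 0.8433·e^{−1.6388}
= 0.8433·0.194206 = 0.163775

Final: 0.163775


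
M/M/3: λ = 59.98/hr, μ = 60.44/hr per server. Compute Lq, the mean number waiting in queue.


a = λ/μ = 0.9924; ρ = a/3 = 0.3308
P₀ = 0.366540
Lq = P₀·a^c·ρ / (c!·(1−ρ)²) = 0.366540·0.97734·0.3308/(6·0.44783)
= 0.04410

Final: 0.04410


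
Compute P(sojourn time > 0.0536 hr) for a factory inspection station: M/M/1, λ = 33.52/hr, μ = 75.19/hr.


W ~ Exponential(μ−λ) for M/M/1.
μ − λ = 75.19 − 33.52 = 41.6700
P(W > t) = e^{−(μ−λ)t} = e^{−2.2335} = 0.107151

Final: 0.107151


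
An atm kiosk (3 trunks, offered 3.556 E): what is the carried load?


B(3,3.556) = 0.407902 (Erlang-B)
Carried load = a(1 − B) = 3.556·(1 − 0.407902) = 3.556·0.592098 = 2.1055 E

Final: 2.1055 Erlangs


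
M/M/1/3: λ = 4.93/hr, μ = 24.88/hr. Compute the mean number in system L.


ρ = 4.93/24.88 = 0.1982
L = ρ[1 − (K+1)ρ^K + Kρ^(K+1)] / [(1−ρ)(1−ρ^(K+1))]
Numerator: 0.1982·(1 − 4·0.007780 + 3·0.001542) = 0.192901
Denominator: (0.8018)·(0.998458) = 0.800613
L = 0.192901/0.800613 = 0.2409

Final: 0.2409


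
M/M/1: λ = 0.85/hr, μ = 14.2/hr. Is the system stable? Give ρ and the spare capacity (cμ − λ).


Total capacity cμ = 1·14.2 = 14.20/hr
ρ = λ/(cμ) = 0.85/14.20 = 0.05986
Stable ⇔ ρ < 1: YES
Spare capacity = cμ − λ = 14.20 − 0.85 = 13.35/hr

Final: ρ = 0.05986; stable; margin = 13.35/hr


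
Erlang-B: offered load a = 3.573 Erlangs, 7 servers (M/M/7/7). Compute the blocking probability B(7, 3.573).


B(c,a) = (a^c/c!) / Σ_{k=0}^{c} a^k/k!
a^7/7! = 1.475029
Σ terms (k=0..7): 1.00000 + 3.57300 + 6.38316 + 7.60235 + 6.79080 + 4.85270 + 2.88979 + 1.47503 = 34.566830
B = 1.475029/34.566830 = 0.042672

Final: 0.042672


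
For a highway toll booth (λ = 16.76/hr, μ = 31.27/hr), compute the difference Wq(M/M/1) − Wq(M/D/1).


ρ = 16.76/31.27 = 0.5360
Wq(M/M/1) = ρ/(μ−λ) = 0.5360/14.51 = 0.03694 hr
Wq(M/D/1) = ρ/(2(μ−λ)) = 0.01847 hr
Savings = 0.03694 − 0.01847 = 0.01847 hr

Final: 0.01847 hr


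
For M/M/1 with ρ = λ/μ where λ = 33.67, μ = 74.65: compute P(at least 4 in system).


ρ = 33.67/74.65 = 0.4510
P(N ≥ n) = ρ^n = 0.4510^4 = 0.041386

Final: 0.041386


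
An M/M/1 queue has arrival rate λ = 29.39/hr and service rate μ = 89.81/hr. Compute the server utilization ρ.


ρ = λ/μ = 29.39/89.81 = 0.3272

Final: 0.3272


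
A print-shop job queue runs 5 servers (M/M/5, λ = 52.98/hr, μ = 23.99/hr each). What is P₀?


a = λ/μ = 52.98/23.99 = 2.2084; ρ = a/c = 0.4417
Σ_{k=0}^{4} a^k/k! (terms k=0..4) = 1.00000 + 2.20842 + 2.43856 + 1.79512 + 0.99110 = 8.43320
Tail: a^5/(5!(1−ρ)) = 52.53014/(120·0.5583) = 0.78406
P₀ = 1/(8.43320 + 0.78406) = 1/9.21725 = 0.108492

Final: 0.108492


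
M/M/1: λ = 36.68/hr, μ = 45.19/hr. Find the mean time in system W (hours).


W = 1/(μ−λ) = 1/(45.19 − 36.68) = 1/8.51 = 0.1175 hr

Final: 0.1175 hr


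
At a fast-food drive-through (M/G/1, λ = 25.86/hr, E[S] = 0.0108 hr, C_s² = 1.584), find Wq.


ρ = λ·E[S] = 25.86·0.0108 = 0.2793
E[S²] = E[S]²(1+C_s²) = 0.0108²·(1+1.584) = 0.0003014
Wq = λ·E[S²]/(2(1−ρ)) = 25.86·0.0003014/(2·0.7207) = 0.005407 hr

Final: 0.005407 hr


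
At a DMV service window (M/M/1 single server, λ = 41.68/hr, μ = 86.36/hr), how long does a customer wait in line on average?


ρ = 41.68/86.36 = 0.4826
Wq = ρ/(μ−λ) = 0.4826/(86.36 − 41.68) = 0.4826/44.68 = 0.01080 hr

Final: 0.01080 hr


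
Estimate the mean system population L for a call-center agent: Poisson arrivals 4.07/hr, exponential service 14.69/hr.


ρ = λ/μ = 4.07/14.69 = 0.2771
L = ρ/(1−ρ) = 0.2771/(1 − 0.2771) = 0.2771/0.7229 = 0.3832

Final: 0.3832


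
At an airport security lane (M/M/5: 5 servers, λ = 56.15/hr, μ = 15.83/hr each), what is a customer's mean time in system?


a = 3.5471; ρ = 0.7094; P₀ = 0.024406
Lq = P₀·a^c·ρ/(c!(1−ρ)²) = 0.95940
Wq = Lq/λ = 0.95940/56.15 = 0.01709 hr
W = Wq + 1/μ = 0.01709 + 0.06317 = 0.08026 hr

Final: 0.08026 hr


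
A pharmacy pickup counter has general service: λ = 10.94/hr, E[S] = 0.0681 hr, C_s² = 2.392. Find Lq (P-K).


ρ = λ·E[S] = 10.94·0.0681 = 0.7450
Lq = ρ²(1+C_s²)/(2(1−ρ)) = 0.5550·(1+2.392)/(2·0.2550)
= 0.5550·3.3920/0.5100 = 3.69180

Final: 3.69180


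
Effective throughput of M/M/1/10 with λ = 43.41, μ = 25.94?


ρ = 1.6735; P_K = (1−ρ)ρ^10/(1−ρ^11) = 0.403843
λ_eff = λ(1 − P_K) = 43.41·(1 − 0.403843) = 43.41·0.596157 = 25.8792 /hr

Final: 25.8792 /hr


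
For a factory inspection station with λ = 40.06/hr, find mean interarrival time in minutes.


Mean interarrival time = 1/λ = 1/40.06 hour = 0.02496 hour
In minutes: 0.02496 × 60 = 1.4978 min

Final: 1.4978 min


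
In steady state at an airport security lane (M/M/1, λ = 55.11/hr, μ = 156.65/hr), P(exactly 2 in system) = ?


ρ = 55.11/156.65 = 0.3518
P_n = (1−ρ)·ρ^n = (1 − 0.3518)·0.3518^2 = 0.6482·0.123766 = 0.080224

Final: 0.080224


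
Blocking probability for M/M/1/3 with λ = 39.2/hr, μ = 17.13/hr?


ρ = λ/μ = 39.2/17.13 = 2.2884
P_K = (1−ρ)ρ^K/(1−ρ^(K+1)) = (-1.2884·11.983567)/(1 − 27.422991)
= -15.439424/-26.422991 = 0.584318

Final: 0.584318


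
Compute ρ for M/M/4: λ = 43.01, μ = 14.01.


ρ = λ/(cμ) = 43.01/(4·14.01) = 43.01/56.04 = 0.7675

Final: 0.7675


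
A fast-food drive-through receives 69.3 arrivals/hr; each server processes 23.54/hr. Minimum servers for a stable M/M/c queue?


Stability requires cμ > λ ⇔ c > λ/μ.
λ/μ = 69.3/23.54 = 2.9439
Minimum integer c = ⌊2.9439⌋ + 1 = 3
Check: 3·23.54 = 70.62 > 69.3, while 2·23.54 = 47.08 ≤ 69.3

Final: 3 servers


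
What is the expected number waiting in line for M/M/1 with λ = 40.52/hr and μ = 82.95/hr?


ρ = 40.52/82.95 = 0.4885
Lq = ρ²/(1−ρ) = 0.2386/0.5115 = 0.4665

Final: 0.4665


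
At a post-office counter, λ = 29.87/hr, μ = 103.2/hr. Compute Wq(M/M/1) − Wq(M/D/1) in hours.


ρ = 29.87/103.2 = 0.2894
Wq(M/M/1) = ρ/(μ−λ) = 0.2894/73.33 = 0.003947 hr
Wq(M/D/1) = ρ/(2(μ−λ)) = 0.001974 hr
Savings = 0.003947 − 0.001974 = 0.001974 hr

Final: 0.001974 hr


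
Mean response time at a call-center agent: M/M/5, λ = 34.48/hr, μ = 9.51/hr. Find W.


a = 3.6257; ρ = 0.7251; P₀ = 0.022057
Lq = P₀·a^c·ρ/(c!(1−ρ)²) = 1.10528
Wq = Lq/λ = 1.10528/34.48 = 0.03206 hr
W = Wq + 1/μ = 0.03206 + 0.10515 = 0.13721 hr

Final: 0.13721 hr


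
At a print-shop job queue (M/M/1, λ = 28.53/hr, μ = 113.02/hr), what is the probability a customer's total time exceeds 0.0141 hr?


W ~ Exponential(μ−λ) for M/M/1.
μ − λ = 113.02 − 28.53 = 84.4900
P(W > t) = e^{−(μ−λ)t} = e^{−1.1913} = 0.303823

Final: 0.303823


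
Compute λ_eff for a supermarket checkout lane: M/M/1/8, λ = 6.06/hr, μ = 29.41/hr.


ρ = 0.2061; P_K = (1−ρ)ρ^8/(1−ρ^9) = 0.000002580
λ_eff = λ(1 − P_K) = 6.06·(1 − 0.000002580) = 6.06·0.999997 = 6.0600 /hr

Final: 6.0600 /hr


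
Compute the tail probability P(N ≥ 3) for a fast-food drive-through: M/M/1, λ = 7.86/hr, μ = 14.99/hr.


ρ = 7.86/14.99 = 0.5243
P(N ≥ n) = ρ^n = 0.5243^3 = 0.144166

Final: 0.144166


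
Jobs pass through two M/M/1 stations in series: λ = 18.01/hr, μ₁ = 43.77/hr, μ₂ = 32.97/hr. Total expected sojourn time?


Each node sees arrival rate λ = 18.01/hr (tandem ⇒ throughput preserved).
W₁ = 1/(μ₁−λ) = 1/(43.77−18.01) = 0.03882 hr
W₂ = 1/(μ₂−λ) = 1/(32.97−18.01) = 0.06684 hr
W_total = W₁ + W₂ = 0.03882 + 0.06684 = 0.10566 hr

Final: 0.10566 hr


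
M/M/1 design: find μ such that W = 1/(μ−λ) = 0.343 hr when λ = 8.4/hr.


W = 1/(μ−λ) ⇒ μ − λ = 1/W = 1/0.343 = 2.9155
μ = λ + 1/W = 8.4 + 2.9155 = 11.3155 per hr

Final: 11.3155 /hr


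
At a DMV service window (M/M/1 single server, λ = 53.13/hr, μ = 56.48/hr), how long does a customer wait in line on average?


ρ = 53.13/56.48 = 0.9407
Wq = ρ/(μ−λ) = 0.9407/(56.48 − 53.13) = 0.9407/3.35 = 0.2808 hr

Final: 0.2808 hr


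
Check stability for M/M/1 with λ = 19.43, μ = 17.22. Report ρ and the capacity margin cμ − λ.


Total capacity cμ = 1·17.22 = 17.22/hr
ρ = λ/(cμ) = 19.43/17.22 = 1.1283
Stable ⇔ ρ < 1: NO
Spare capacity = cμ − λ = 17.22 − 19.43 = -2.21/hr

Final: ρ = 1.1283; unstable; margin = -2.21/hr


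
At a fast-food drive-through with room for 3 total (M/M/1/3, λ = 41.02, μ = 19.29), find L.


ρ = 41.02/19.29 = 2.1265
L = ρ[1 − (K+1)ρ^K + Kρ^(K+1)] / [(1−ρ)(1−ρ^(K+1))]
Numerator: 2.1265·(1 − 4·9.615908 + 3·20.448135) = 50.782240
Denominator: (-1.1265)·(-19.448135) = 21.908138
L = 50.782240/21.908138 = 2.3180

Final: 2.3180


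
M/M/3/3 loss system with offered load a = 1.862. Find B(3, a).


B(c,a) = (a^c/c!) / Σ_{k=0}^{c} a^k/k!
a^3/3! = 1.075939
Σ terms (k=0..3): 1.00000 + 1.86200 + 1.73352 + 1.07594 = 5.671461
B = 1.075939/5.671461 = 0.189711

Final: 0.189711


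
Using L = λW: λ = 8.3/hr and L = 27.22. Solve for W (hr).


W = L/λ = 27.22/8.3 = 3.2795 hr

Final: 3.2795 hr


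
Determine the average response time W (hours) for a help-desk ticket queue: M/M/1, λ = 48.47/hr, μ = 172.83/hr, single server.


W = 1/(μ−λ) = 1/(172.83 − 48.47) = 1/124.36 = 0.008041 hr

Final: 0.008041 hr


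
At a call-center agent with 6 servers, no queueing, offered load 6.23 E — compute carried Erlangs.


B(6,6.23) = 0.280876 (Erlang-B)
Carried load = a(1 − B) = 6.23·(1 − 0.280876) = 6.23·0.719124 = 4.4801 E

Final: 4.4801 Erlangs


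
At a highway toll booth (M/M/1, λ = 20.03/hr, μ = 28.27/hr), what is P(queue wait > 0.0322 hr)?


ρ = 20.03/28.27 = 0.7085
P(Wq > t) = ρ·e^{−(μ−λ)t} = 0.7085·e^{−0.2653}
= 0.7085·0.766954 = 0.543406

Final: 0.543406


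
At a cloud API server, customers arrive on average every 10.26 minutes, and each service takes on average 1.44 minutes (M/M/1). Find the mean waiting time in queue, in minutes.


λ = 60/10.26 = 5.8480 /hr
μ = 60/1.44 = 41.6667 /hr
ρ = λ/μ = 5.8480/41.6667 = 0.1404
Wq = ρ/(μ−λ) = 0.1404/(41.6667−5.8480) = 0.003918 hr
In minutes: 0.003918·60 = 0.2351 min

Final: 0.2351 min


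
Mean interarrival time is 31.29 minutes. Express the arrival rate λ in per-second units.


λ = 1/(interarrival time) in consistent units.
1 second = 0.0166667 min, so λ = 0.0166667/31.29 = 0.0005327 per second

Final: 0.0005327 /sec


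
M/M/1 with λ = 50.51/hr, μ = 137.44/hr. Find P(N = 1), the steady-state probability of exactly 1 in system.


ρ = 50.51/137.44 = 0.3675
P_n = (1−ρ)·ρ^n = (1 − 0.3675)·0.3675^1 = 0.6325·0.367506 = 0.232445

Final: 0.232445


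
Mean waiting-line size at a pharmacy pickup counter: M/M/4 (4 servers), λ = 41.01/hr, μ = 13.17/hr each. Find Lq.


a = λ/μ = 3.1139; ρ = a/4 = 0.7785
P₀ = 0.031567
Lq = P₀·a^c·ρ / (c!·(1−ρ)²) = 0.031567·94.01908·0.7785/(24·0.04907)
= 1.96172

Final: 1.96172


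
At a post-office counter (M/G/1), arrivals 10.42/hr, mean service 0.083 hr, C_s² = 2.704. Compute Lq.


ρ = λ·E[S] = 10.42·0.083 = 0.8649
Lq = ρ²(1+C_s²)/(2(1−ρ)) = 0.7480·(1+2.704)/(2·0.1351)
= 0.7480·3.7040/0.2703 = 10.25059

Final: 10.25059


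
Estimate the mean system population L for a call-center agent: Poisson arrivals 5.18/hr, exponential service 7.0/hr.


ρ = λ/μ = 5.18/7.0 = 0.7400
L = ρ/(1−ρ) = 0.7400/(1 − 0.7400) = 0.7400/0.2600 = 2.8462

Final: 2.8462


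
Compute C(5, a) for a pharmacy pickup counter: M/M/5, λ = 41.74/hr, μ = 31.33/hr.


a = λ/μ = 1.3323; ρ = a/5 = 0.2665
P₀ = 0.263657 (from M/M/c formula)
C(c,a) = [a^c/(c!(1−ρ))]·P₀ = [4.19721/(120·0.7335)]·0.263657
= 0.04768·0.263657 = 0.012572

Final: 0.012572


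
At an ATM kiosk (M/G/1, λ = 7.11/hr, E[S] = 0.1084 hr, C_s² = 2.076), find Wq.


ρ = λ·E[S] = 7.11·0.1084 = 0.7707
E[S²] = E[S]²(1+C_s²) = 0.1084²·(1+2.076) = 0.036145
Wq = λ·E[S²]/(2(1−ρ)) = 7.11·0.036145/(2·0.2293) = 0.56044 hr

Final: 0.56044 hr


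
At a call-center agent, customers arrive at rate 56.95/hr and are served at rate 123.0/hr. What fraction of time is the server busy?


ρ = λ/μ = 56.95/123.0 = 0.4630

Final: 0.4630


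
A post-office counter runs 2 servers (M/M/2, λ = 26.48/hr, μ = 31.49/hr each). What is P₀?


a = λ/μ = 26.48/31.49 = 0.8409; ρ = a/c = 0.4205
Σ_{k=0}^{1} a^k/k! (terms k=0..1) = 1.00000 + 0.84090 = 1.84090
Tail: a^2/(2!(1−ρ)) = 0.70712/(2·0.5795) = 0.61006
P₀ = 1/(1.84090 + 0.61006) = 1/2.45096 = 0.408004

Final: 0.408004


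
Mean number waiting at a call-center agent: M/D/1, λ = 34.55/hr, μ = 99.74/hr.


ρ = 34.55/99.74 = 0.3464
M/D/1: Lq = ρ²/(2(1−ρ)) = 0.1200/(2·0.6536) = 0.09179

Final: 0.09179


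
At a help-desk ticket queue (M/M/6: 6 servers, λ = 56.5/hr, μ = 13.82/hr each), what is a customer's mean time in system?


a = 4.0883; ρ = 0.6814; P₀ = 0.015073
Lq = P₀·a^c·ρ/(c!(1−ρ)²) = 0.65606
Wq = Lq/λ = 0.65606/56.5 = 0.01161 hr
W = Wq + 1/μ = 0.01161 + 0.07236 = 0.08397 hr

Final: 0.08397 hr


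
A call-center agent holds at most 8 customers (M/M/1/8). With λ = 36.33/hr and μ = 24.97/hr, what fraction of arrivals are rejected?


ρ = λ/μ = 36.33/24.97 = 1.4549
P_K = (1−ρ)ρ^K/(1−ρ^(K+1)) = (-0.4549·20.080515)/(1 − 29.216063)
= -9.135549/-28.216063 = 0.323771

Final: 0.323771


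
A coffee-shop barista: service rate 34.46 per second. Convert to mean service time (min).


Mean service time = 1/μ = 1/34.46 second = 0.02902 second
In minutes: 0.02902 × 0.0166667 = 0.0004837 min

Final: 0.0004837 min


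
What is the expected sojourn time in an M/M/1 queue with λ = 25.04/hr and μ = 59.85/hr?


W = 1/(μ−λ) = 1/(59.85 − 25.04) = 1/34.81 = 0.02873 hr

Final: 0.02873 hr


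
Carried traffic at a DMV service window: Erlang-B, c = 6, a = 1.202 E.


B(6,1.202) = 0.001259 (Erlang-B)
Carried load = a(1 − B) = 1.202·(1 − 0.001259) = 1.202·0.998741 = 1.2005 E

Final: 1.2005 Erlangs


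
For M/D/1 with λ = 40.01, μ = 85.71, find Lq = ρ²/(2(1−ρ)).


ρ = 40.01/85.71 = 0.4668
M/D/1: Lq = ρ²/(2(1−ρ)) = 0.2179/(2·0.5332) = 0.20434

Final: 0.20434


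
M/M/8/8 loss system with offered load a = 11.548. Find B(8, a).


B(c,a) = (a^c/c!) / Σ_{k=0}^{c} a^k/k!
a^8/8! = 7843.929438
Σ terms (k=0..8): 1.00000 + 11.54800 + 66.67815 + 256.66643 + 740.99599 + 1711.40434 + 3293.88289 + 5433.96567 + 7843.92944 = 19360.070919
B = 7843.929438/19360.070919 = 0.405160

Final: 0.405160


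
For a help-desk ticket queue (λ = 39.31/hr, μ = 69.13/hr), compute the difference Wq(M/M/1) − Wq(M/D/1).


ρ = 39.31/69.13 = 0.5686
Wq(M/M/1) = ρ/(μ−λ) = 0.5686/29.82 = 0.01907 hr
Wq(M/D/1) = ρ/(2(μ−λ)) = 0.009535 hr
Savings = 0.01907 − 0.009535 = 0.009535 hr

Final: 0.009535 hr


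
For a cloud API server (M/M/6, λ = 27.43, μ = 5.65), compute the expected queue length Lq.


a = λ/μ = 4.8549; ρ = a/6 = 0.8091
P₀ = 0.005630
Lq = P₀·a^c·ρ / (c!·(1−ρ)²) = 0.005630·13093.75344·0.8091/(720·0.03643)
= 2.27436

Final: 2.27436


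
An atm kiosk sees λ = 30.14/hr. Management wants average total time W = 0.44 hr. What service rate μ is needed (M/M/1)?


W = 1/(μ−λ) ⇒ μ − λ = 1/W = 1/0.44 = 2.2727
μ = λ + 1/W = 30.14 + 2.2727 = 32.4127 per hr

Final: 32.4127 /hr


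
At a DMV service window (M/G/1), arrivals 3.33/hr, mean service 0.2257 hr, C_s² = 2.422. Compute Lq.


ρ = λ·E[S] = 3.33·0.2257 = 0.7516
Lq = ρ²(1+C_s²)/(2(1−ρ)) = 0.5649·(1+2.422)/(2·0.2484)
= 0.5649·3.4220/0.4968 = 3.89060

Final: 3.89060


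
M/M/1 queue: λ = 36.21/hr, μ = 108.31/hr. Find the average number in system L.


ρ = λ/μ = 36.21/108.31 = 0.3343
L = ρ/(1−ρ) = 0.3343/(1 − 0.3343) = 0.3343/0.6657 = 0.5022

Final: 0.5022


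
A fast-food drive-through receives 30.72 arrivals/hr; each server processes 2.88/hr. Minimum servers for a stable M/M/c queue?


Stability requires cμ > λ ⇔ c > λ/μ.
λ/μ = 30.72/2.88 = 10.6667
Minimum integer c = ⌊10.6667⌋ + 1 = 11
Check: 11·2.88 = 31.68 > 30.72, while 10·2.88 = 28.80 ≤ 30.72

Final: 11 servers


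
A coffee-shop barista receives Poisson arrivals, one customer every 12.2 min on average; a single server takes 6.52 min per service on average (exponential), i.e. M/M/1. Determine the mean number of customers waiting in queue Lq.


λ = 60/12.2 = 4.9180 /hr
μ = 60/6.52 = 9.2025 /hr
ρ = λ/μ = 4.9180/9.2025 = 0.5344
Lq = ρ²/(1−ρ) = 0.2856/0.4656 = 0.6135

Final: 0.6135
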